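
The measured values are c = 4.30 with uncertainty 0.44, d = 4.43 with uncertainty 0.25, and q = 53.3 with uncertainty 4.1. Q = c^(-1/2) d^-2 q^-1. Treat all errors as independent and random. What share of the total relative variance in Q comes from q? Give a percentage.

27.8%

(δQ/Q)² = (−½·δc/c)² + (-2·δd/d)² + (-1·δq/q)²
  c term: (-0.5×0.102)² = 0.00262
  d term: (-2×0.0564)² = 0.0127
  q term: (-1×0.0769)² = 0.00592
Total = 0.0213. Share from q = 0.00592/0.0213 = 0.278.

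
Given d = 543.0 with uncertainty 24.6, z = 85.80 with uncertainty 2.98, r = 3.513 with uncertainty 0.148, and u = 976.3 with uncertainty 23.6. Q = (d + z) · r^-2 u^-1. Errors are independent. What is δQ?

Let w = d + z = 628.8. δw = √(δd² + δz²) = √(605 + 8.88) = 24.8, so δw/w = 0.0394.
Q is then a monomial in w, r, u:
δQ/Q = √((δw/w)² + (-2·δr/r)² + (-1·δu/u)²) = √(0.00155 + 0.00710 + 0.000584) = 0.0961
Q = 0.05219, so δQ = 0.0961 × 0.05219 = 0.00502.

0.00502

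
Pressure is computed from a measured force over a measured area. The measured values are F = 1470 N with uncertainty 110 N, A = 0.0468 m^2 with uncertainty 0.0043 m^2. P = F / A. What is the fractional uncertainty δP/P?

For a monomial P ∝ F, A^-1, fractional errors add in quadrature:
  (1·δF/F)² = (1×0.0748)² = 0.00560;  (-1·δA/A)² = (-1×0.0919)² = 0.00844
δP/P = √(0.0140) = 0.118

0.118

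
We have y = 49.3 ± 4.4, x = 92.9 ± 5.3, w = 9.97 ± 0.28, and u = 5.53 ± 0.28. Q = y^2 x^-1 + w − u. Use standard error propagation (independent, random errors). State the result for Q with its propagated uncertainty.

Let p = y^2·x^-1 = 26.2. δp/p = √((2·δy/y)² + (-1·δx/x)²) = √(0.0319 + 0.00325) = 0.187, so δp = 4.90.
Q = p + w − u: δQ = √(δp² + δw² + δu²) = √(24.0 + 0.0784 + 0.0784) = 4.92
Q = 30.6.

30.6 ± 4.92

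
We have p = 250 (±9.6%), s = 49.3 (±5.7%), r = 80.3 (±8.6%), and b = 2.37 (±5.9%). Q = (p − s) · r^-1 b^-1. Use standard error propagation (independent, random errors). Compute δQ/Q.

Let u = p − s = 201. δu = √(δp² + δs²) = √(576 + 7.90) = 24.2, so δu/u = 0.120.
Q is then a monomial in u, r, b:
δQ/Q = √((δu/u)² + (-1·δr/r)² + (-1·δb/b)²) = √(0.0145 + 0.00740 + 0.00348) = 0.159

0.159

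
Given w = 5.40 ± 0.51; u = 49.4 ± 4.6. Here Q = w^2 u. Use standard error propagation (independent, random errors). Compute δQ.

Q is a product of powers, so relative uncertainties combine in quadrature:
  (2·δw/w)² = (2×0.0944)² = 0.0357;  (1·δu/u)² = (1×0.0931)² = 0.00867
δQ/Q = √(0.0443) = 0.211
Q = 1440, so δQ = 0.211 × 1440 = 303.

303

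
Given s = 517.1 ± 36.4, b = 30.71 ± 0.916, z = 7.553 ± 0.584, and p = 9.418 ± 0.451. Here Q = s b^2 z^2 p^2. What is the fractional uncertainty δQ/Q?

For a monomial Q ∝ s, b^2, z^2, p^2, fractional errors add in quadrature:
  (1·δs/s)² = (1×0.0704)² = 0.00496;  (2·δb/b)² = (2×0.0298)² = 0.00356;  (2·δz/z)² = (2×0.0773)² = 0.0239;  (2·δp/p)² = (2×0.0479)² = 0.00917
δQ/Q = √(0.0416) = 0.204

0.204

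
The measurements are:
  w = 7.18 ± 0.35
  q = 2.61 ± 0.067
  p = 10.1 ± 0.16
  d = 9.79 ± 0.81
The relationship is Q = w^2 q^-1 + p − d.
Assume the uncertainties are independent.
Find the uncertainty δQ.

2.16

Let h = w^2·q^-1 = 19.8. δh/h = √((2·δw/w)² + (-1·δq/q)²) = √(0.00950 + 0.000659) = 0.101, so δh = 1.99.
Q = h + p − d: δQ = √(δh² + δp² + δd²) = √(3.97 + 0.0256 + 0.656) = 2.16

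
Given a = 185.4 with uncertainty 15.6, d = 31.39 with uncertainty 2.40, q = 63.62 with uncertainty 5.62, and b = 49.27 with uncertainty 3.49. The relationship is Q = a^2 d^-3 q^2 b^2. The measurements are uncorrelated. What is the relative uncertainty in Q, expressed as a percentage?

36.4%

Relative error in a monomial: (δQ/Q)² = Σ (nᵢ · δxᵢ/xᵢ)².
  (2·δa/a)² = (2×0.0841)² = 0.0283;  (-3·δd/d)² = (-3×0.0765)² = 0.0526;  (2·δq/q)² = (2×0.0883)² = 0.0312;  (2·δb/b)² = (2×0.0708)² = 0.0201
δQ/Q = √(0.132) = 0.364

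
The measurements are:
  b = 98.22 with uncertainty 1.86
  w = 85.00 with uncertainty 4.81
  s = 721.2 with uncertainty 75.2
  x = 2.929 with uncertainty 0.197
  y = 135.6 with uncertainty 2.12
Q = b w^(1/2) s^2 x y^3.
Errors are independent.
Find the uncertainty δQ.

7.8e+14

Since Q is a product/quotient, work with relative uncertainties:
  (1·δb/b)² = (1×0.0189)² = 0.000359;  (½·δw/w)² = (0.5×0.0566)² = 0.000801;  (2·δs/s)² = (2×0.104)² = 0.0435;  (1·δx/x)² = (1×0.0673)² = 0.00452;  (3·δy/y)² = (3×0.0156)² = 0.00220
δQ/Q = √(0.0514) = 0.227
Q = 3.44e+15, so δQ = 0.227 × 3.44e+15 = 7.8e+14.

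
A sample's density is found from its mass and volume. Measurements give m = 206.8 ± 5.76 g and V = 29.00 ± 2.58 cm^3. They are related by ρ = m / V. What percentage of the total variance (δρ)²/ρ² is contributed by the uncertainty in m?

8.93%

(δρ/ρ)² = (1·δm/m)² + (-1·δV/V)²
  m term: (1×0.0279)² = 0.000776
  V term: (-1×0.0890)² = 0.00791
Total = 0.00869. Share from m = 0.000776/0.00869 = 0.0893.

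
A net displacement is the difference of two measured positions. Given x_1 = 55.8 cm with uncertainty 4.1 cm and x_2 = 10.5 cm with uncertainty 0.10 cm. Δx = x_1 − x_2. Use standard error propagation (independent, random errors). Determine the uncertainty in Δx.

4.10 cm

Each term contributes (cᵢ δxᵢ)² to (δΔx)²:
  (δx_1)² = 16.8;  (δx_2)² = 0.0100
δΔx = √(16.8) = 4.10 cm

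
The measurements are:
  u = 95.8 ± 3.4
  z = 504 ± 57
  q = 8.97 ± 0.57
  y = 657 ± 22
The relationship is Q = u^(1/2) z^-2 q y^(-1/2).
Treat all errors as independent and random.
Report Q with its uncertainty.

(1.35 ± 0.319) × 10^-5

For a monomial Q ∝ u^(1/2), z^-2, q, y^(-1/2), fractional errors add in quadrature:
  (½·δu/u)² = (0.5×0.0355)² = 0.000315;  (-2·δz/z)² = (-2×0.113)² = 0.0512;  (1·δq/q)² = (1×0.0635)² = 0.00404;  (−½·δy/y)² = (-0.5×0.0335)² = 0.000280
δQ/Q = √(0.0558) = 0.236
Q = 1.35e-05, so δQ = 0.236 × 1.35e-05 = 3.19e-06.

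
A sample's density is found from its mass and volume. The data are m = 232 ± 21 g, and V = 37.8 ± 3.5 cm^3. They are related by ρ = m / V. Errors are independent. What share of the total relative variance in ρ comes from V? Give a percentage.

(δρ/ρ)² = (1·δm/m)² + (-1·δV/V)²
  m term: (1×0.0905)² = 0.00819
  V term: (-1×0.0926)² = 0.00857
Total = 0.0168. Share from V = 0.00857/0.0168 = 0.511.

51.1%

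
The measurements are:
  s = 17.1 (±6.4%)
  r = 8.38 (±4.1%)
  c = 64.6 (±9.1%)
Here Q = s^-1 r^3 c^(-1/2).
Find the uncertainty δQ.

For a monomial Q ∝ s^-1, r^3, c^(-1/2), fractional errors add in quadrature:
  (-1·δs/s)² = (-1×0.0640)² = 0.00410;  (3·δr/r)² = (3×0.0410)² = 0.0151;  (−½·δc/c)² = (-0.5×0.0910)² = 0.00207
δQ/Q = √(0.0213) = 0.146
Q = 4.28, so δQ = 0.146 × 4.28 = 0.625.

0.625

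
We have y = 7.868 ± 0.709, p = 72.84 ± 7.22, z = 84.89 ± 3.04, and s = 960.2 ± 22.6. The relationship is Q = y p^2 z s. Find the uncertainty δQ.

7.55e+08

Since Q is a product/quotient, work with relative uncertainties:
  (1·δy/y)² = (1×0.0901)² = 0.00812;  (2·δp/p)² = (2×0.0991)² = 0.0393;  (1·δz/z)² = (1×0.0358)² = 0.00128;  (1·δs/s)² = (1×0.0235)² = 0.000554
δQ/Q = √(0.0493) = 0.222
Q = 3.403e+09, so δQ = 0.222 × 3.403e+09 = 7.55e+08.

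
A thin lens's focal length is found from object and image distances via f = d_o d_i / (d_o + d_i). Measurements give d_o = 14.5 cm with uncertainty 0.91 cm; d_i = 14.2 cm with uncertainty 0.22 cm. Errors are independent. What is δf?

0.230 cm

∂f/∂d_o = (d_i/(d_o+d_i))² = 0.245;  ∂f/∂d_i = (d_o/(d_o+d_i))² = 0.255
δf = √((∂f/∂d_o · δd_o)² + (∂f/∂d_i · δd_i)²) = √(0.0496 + 0.00315) = 0.230 cm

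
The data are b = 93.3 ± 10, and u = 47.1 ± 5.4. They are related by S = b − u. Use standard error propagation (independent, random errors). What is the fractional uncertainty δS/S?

0.246

Sums and differences: (δS)² = Σ (cᵢ δxᵢ)².
  (δb)² = 100;  (δu)² = 29.2
δS = √(129) = 11.4
S = 46.2, so δS/S = 11.4/46.2 = 0.246.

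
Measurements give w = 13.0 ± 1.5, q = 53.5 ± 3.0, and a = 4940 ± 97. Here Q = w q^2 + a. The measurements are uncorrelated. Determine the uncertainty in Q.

5990

Let p = w·q^2 = 37200. δp/p = √((1·δw/w)² + (2·δq/q)²) = √(0.0133 + 0.0126) = 0.161, so δp = 5990.
Q = p + a: δQ = √(δp² + δa²) = √(3.58e+07 + 9410) = 5990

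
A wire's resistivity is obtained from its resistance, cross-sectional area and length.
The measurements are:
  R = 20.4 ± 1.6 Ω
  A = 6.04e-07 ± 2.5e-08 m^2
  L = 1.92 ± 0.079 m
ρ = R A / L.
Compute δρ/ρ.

For a monomial ρ ∝ R, A, L^-1, fractional errors add in quadrature:
  (1·δR/R)² = (1×0.0784)² = 0.00615;  (1·δA/A)² = (1×0.0414)² = 0.00171;  (-1·δL/L)² = (-1×0.0411)² = 0.00169
δρ/ρ = √(0.00956) = 0.0978

0.0978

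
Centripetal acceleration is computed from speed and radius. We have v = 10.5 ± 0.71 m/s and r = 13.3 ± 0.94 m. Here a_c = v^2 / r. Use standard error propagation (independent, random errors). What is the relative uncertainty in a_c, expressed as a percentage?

15.3%

Products/powers → add relative errors in quadrature, weighted by exponent:
  (2·δv/v)² = (2×0.0676)² = 0.0183;  (-1·δr/r)² = (-1×0.0707)² = 0.00500
δa_c/a_c = √(0.0233) = 0.153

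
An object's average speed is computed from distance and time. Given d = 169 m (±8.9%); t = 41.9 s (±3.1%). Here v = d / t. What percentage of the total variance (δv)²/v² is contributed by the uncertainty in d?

89.2%

(δv/v)² = (1·δd/d)² + (-1·δt/t)²
  d term: (1×0.0890)² = 0.00792
  t term: (-1×0.0310)² = 0.000961
Total = 0.00888. Share from d = 0.00792/0.00888 = 0.892.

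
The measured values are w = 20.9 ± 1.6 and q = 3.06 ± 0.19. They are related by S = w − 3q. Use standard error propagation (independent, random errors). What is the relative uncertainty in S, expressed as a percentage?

For a sum/difference, combine absolute errors in quadrature:
  (δw)² = 2.56;  (3·δq)² = 0.325
δS = √(2.88) = 1.70
S = 11.7, so δS/S = 1.70/11.7 = 0.145.

14.5%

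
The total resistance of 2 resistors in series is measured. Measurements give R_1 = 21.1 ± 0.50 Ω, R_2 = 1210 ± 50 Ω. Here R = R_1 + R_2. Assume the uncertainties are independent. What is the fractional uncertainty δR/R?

Each term contributes (cᵢ δxᵢ)² to (δR)²:
  (δR_1)² = 0.250;  (δR_2)² = 2500
δR = √(2500) = 50.0 Ω
R = 1230 Ω, so δR/R = 50.0/1230 = 0.0406.

0.0406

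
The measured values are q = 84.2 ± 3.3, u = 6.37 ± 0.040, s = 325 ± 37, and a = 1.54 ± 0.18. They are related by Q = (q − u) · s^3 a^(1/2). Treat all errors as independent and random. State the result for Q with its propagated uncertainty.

(3.32 ± 1.16) × 10^9

Let w = q − u = 77.8. δw = √(δq² + δu²) = √(10.9 + 0.00160) = 3.30, so δw/w = 0.0424.
Q is then a monomial in w, s, a:
δQ/Q = √((δw/w)² + (3·δs/s)² + (½·δa/a)²) = √(0.00180 + 0.117 + 0.00342) = 0.349
Q = 3.32e+09, so δQ = 0.349 × 3.32e+09 = 1.16e+09.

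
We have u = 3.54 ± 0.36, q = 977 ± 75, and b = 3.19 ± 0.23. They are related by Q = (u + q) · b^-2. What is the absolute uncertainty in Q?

15.7

Let w = u + q = 981. δw = √(δu² + δq²) = √(0.130 + 5620) = 75.0, so δw/w = 0.0765.
Q is then a monomial in w, b:
δQ/Q = √((δw/w)² + (-2·δb/b)²) = √(0.00585 + 0.0208) = 0.163
Q = 96.4, so δQ = 0.163 × 96.4 = 15.7.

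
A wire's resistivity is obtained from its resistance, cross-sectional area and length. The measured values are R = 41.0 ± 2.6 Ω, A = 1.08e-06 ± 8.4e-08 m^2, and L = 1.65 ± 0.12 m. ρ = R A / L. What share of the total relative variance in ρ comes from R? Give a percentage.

(δρ/ρ)² = (1·δR/R)² + (1·δA/A)² + (-1·δL/L)²
  R term: (1×0.0634)² = 0.00402
  A term: (1×0.0778)² = 0.00605
  L term: (-1×0.0727)² = 0.00529
Total = 0.0154. Share from R = 0.00402/0.0154 = 0.262.

26.2%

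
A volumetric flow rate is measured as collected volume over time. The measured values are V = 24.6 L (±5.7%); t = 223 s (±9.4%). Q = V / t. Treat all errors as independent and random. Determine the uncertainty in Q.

0.0121 L/s

Since Q is a product/quotient, work with relative uncertainties:
  (1·δV/V)² = (1×0.0570)² = 0.00325;  (-1·δt/t)² = (-1×0.0940)² = 0.00884
δQ/Q = √(0.0121) = 0.110
Q = 0.110 L/s, so δQ = 0.110 × 0.110 = 0.0121 L/s.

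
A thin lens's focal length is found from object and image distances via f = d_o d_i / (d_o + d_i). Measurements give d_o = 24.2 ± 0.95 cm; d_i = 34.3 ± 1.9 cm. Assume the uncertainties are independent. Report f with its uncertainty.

∂f/∂d_o = (d_i/(d_o+d_i))² = 0.344;  ∂f/∂d_i = (d_o/(d_o+d_i))² = 0.171
δf = √((∂f/∂d_o · δd_o)² + (∂f/∂d_i · δd_i)²) = √(0.107 + 0.106) = 0.461 cm
f = 14.2 cm.

14.2 ± 0.461 cm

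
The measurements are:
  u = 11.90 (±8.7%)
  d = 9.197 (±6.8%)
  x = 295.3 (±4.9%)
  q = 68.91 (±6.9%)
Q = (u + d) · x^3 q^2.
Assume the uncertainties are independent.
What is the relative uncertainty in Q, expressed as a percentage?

21.0%

Let w = u + d = 21.10. δw = √(δu² + δd²) = √(1.07 + 0.391) = 1.21, so δw/w = 0.0573.
Q is then a monomial in w, x, q:
δQ/Q = √((δw/w)² + (3·δx/x)² + (2·δq/q)²) = √(0.00329 + 0.0216 + 0.0190) = 0.210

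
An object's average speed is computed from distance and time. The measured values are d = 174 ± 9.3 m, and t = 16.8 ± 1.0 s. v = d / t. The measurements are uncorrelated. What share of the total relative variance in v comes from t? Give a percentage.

55.4%

(δv/v)² = (1·δd/d)² + (-1·δt/t)²
  d term: (1×0.0534)² = 0.00286
  t term: (-1×0.0595)² = 0.00354
Total = 0.00640. Share from t = 0.00354/0.00640 = 0.554.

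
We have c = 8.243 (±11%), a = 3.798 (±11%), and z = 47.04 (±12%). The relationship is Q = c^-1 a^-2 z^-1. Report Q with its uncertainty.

(1.788 ± 0.489) × 10^-4

Relative error in a monomial: (δQ/Q)² = Σ (nᵢ · δxᵢ/xᵢ)².
  (-1·δc/c)² = (-1×0.110)² = 0.0121;  (-2·δa/a)² = (-2×0.110)² = 0.0484;  (-1·δz/z)² = (-1×0.120)² = 0.0144
δQ/Q = √(0.0749) = 0.274
Q = 0.0001788, so δQ = 0.274 × 0.0001788 = 4.89e-05.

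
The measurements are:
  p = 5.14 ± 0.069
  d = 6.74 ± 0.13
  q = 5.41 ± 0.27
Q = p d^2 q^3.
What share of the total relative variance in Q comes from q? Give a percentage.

(δQ/Q)² = (1·δp/p)² + (2·δd/d)² + (3·δq/q)²
  p term: (1×0.0134)² = 0.000180
  d term: (2×0.0193)² = 0.00149
  q term: (3×0.0499)² = 0.0224
Total = 0.0241. Share from q = 0.0224/0.0241 = 0.931.

93.1%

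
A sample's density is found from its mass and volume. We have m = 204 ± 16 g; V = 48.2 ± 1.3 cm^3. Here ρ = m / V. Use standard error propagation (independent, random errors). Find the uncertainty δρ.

Relative error in a monomial: (δρ/ρ)² = Σ (nᵢ · δxᵢ/xᵢ)².
  (1·δm/m)² = (1×0.0784)² = 0.00615;  (-1·δV/V)² = (-1×0.0270)² = 0.000727
δρ/ρ = √(0.00688) = 0.0829
ρ = 4.23 g/cm^3, so δρ = 0.0829 × 4.23 = 0.351 g/cm^3.

0.351 g/cm^3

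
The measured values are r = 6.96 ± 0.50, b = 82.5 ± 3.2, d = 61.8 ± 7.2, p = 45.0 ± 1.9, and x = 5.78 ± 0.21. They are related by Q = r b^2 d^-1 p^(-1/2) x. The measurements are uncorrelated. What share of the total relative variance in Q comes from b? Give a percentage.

22.7%

(δQ/Q)² = (1·δr/r)² + (2·δb/b)² + (-1·δd/d)² + (−½·δp/p)² + (1·δx/x)²
  r term: (1×0.0718)² = 0.00516
  b term: (2×0.0388)² = 0.00602
  d term: (-1×0.117)² = 0.0136
  p term: (-0.5×0.0422)² = 0.000446
  x term: (1×0.0363)² = 0.00132
Total = 0.0265. Share from b = 0.00602/0.0265 = 0.227.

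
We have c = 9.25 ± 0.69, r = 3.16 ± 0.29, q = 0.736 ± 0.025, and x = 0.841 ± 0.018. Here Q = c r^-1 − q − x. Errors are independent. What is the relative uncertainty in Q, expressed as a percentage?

25.7%

Let p = c·r^-1 = 2.93. δp/p = √((1·δc/c)² + (-1·δr/r)²) = √(0.00556 + 0.00842) = 0.118, so δp = 0.346.
Q = p − q − x: δQ = √(δp² + δq² + δx²) = √(0.120 + 0.000625 + 0.000324) = 0.348
Q = 1.35, so δQ/Q = 0.348/1.35 = 0.257.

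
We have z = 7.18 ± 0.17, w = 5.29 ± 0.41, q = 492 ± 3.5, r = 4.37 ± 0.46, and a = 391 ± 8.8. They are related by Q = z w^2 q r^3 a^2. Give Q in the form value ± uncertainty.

Each factor contributes (exponent × relative error)² to (δQ/Q)²:
  (1·δz/z)² = (1×0.0237)² = 0.000561;  (2·δw/w)² = (2×0.0775)² = 0.0240;  (1·δq/q)² = (1×0.00711)² = 5.06e-05;  (3·δr/r)² = (3×0.105)² = 0.0997;  (2·δa/a)² = (2×0.0225)² = 0.00203
δQ/Q = √(0.126) = 0.356
Q = 1.26e+12, so δQ = 0.356 × 1.26e+12 = 4.48e+11.

(1.26 ± 0.448) × 10^12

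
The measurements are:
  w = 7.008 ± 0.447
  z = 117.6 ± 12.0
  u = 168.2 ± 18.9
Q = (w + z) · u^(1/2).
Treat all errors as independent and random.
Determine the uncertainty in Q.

180

Let h = w + z = 124.6. δh = √(δw² + δz²) = √(0.200 + 144) = 12.0, so δh/h = 0.0964.
Q is then a monomial in h, u:
δQ/Q = √((δh/h)² + (½·δu/u)²) = √(0.00929 + 0.00316) = 0.112
Q = 1616, so δQ = 0.112 × 1616 = 180.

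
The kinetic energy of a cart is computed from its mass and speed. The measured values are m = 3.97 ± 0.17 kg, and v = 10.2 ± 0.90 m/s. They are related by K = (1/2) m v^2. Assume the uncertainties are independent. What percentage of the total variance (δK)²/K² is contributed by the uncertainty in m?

5.56%

(δK/K)² = (1·δm/m)² + (2·δv/v)²
  m term: (1×0.0428)² = 0.00183
  v term: (2×0.0882)² = 0.0311
Total = 0.0330. Share from m = 0.00183/0.0330 = 0.0556.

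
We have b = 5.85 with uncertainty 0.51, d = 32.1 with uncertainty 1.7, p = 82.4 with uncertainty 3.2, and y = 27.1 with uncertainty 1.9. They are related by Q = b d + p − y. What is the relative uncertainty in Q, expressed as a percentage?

8.03%

Let w = b·d = 188. δw/w = √((1·δb/b)² + (1·δd/d)²) = √(0.00760 + 0.00280) = 0.102, so δw = 19.2.
Q = w + p − y: δQ = √(δw² + δp² + δy²) = √(367 + 10.2 + 3.61) = 19.5
Q = 243, so δQ/Q = 19.5/243 = 0.0803.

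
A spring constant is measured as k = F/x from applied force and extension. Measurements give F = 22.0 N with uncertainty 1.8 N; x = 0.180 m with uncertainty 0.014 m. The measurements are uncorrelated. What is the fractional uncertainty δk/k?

For a monomial k ∝ F, x^-1, fractional errors add in quadrature:
  (1·δF/F)² = (1×0.0818)² = 0.00669;  (-1·δx/x)² = (-1×0.0778)² = 0.00605
δk/k = √(0.0127) = 0.113

0.113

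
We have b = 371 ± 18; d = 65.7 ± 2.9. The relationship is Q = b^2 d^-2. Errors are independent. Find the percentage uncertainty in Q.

For a monomial Q ∝ b^2, d^-2, fractional errors add in quadrature:
  (2·δb/b)² = (2×0.0485)² = 0.00942;  (-2·δd/d)² = (-2×0.0441)² = 0.00779
δQ/Q = √(0.0172) = 0.131

13.1%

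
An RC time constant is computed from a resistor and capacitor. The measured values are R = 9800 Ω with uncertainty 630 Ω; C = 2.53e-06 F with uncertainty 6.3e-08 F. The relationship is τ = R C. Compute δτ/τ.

0.0689

For a monomial τ ∝ R, C, fractional errors add in quadrature:
  (1·δR/R)² = (1×0.0643)² = 0.00413;  (1·δC/C)² = (1×0.0249)² = 0.000620
δτ/τ = √(0.00475) = 0.0689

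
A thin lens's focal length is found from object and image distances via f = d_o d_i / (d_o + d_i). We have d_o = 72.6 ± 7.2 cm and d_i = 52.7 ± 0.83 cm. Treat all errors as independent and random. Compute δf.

1.30 cm

∂f/∂d_o = (d_i/(d_o+d_i))² = 0.177;  ∂f/∂d_i = (d_o/(d_o+d_i))² = 0.336
δf = √((∂f/∂d_o · δd_o)² + (∂f/∂d_i · δd_i)²) = √(1.62 + 0.0776) = 1.30 cm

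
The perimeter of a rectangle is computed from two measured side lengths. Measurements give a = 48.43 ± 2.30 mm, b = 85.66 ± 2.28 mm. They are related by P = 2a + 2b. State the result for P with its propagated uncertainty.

For a sum/difference, combine absolute errors in quadrature:
  (2·δa)² = 21.2;  (2·δb)² = 20.8
δP = √(42.0) = 6.48 mm
P = 268.2 mm.

268.2 ± 6.48 mm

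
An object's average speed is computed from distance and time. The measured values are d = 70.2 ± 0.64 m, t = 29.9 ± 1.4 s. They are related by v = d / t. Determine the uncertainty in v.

0.112 m/s

For a monomial v ∝ d, t^-1, fractional errors add in quadrature:
  (1·δd/d)² = (1×0.00912)² = 8.31e-05;  (-1·δt/t)² = (-1×0.0468)² = 0.00219
δv/v = √(0.00228) = 0.0477
v = 2.35 m/s, so δv = 0.0477 × 2.35 = 0.112 m/s.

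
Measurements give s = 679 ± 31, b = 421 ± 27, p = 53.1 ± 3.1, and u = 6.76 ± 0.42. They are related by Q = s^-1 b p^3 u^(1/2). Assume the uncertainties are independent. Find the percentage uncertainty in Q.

19.5%

Relative error in a monomial: (δQ/Q)² = Σ (nᵢ · δxᵢ/xᵢ)².
  (-1·δs/s)² = (-1×0.0457)² = 0.00208;  (1·δb/b)² = (1×0.0641)² = 0.00411;  (3·δp/p)² = (3×0.0584)² = 0.0307;  (½·δu/u)² = (0.5×0.0621)² = 0.000965
δQ/Q = √(0.0378) = 0.195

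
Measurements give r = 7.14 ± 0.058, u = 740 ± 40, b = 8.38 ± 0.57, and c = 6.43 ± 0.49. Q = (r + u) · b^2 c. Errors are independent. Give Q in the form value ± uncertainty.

Let w = r + u = 747. δw = √(δr² + δu²) = √(0.00336 + 1600) = 40.0, so δw/w = 0.0535.
Q is then a monomial in w, b, c:
δQ/Q = √((δw/w)² + (2·δb/b)² + (1·δc/c)²) = √(0.00287 + 0.0185 + 0.00581) = 0.165
Q = 3.37e+05, so δQ = 0.165 × 3.37e+05 = 55600.

(3.37 ± 0.556) × 10^5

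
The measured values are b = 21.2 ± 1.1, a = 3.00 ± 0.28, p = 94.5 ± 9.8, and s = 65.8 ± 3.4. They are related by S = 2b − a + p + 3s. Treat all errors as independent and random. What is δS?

14.3

Absolute uncertainties add in quadrature for a linear combination:
  (2·δb)² = 4.84;  (δa)² = 0.0784;  (δp)² = 96.0;  (3·δs)² = 104
δS = √(205) = 14.3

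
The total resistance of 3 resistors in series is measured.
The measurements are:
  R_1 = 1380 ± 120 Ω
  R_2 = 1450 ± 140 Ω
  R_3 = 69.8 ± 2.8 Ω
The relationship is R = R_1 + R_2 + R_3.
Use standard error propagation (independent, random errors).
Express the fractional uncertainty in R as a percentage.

6.36%

Absolute uncertainties add in quadrature for a linear combination:
  (δR_1)² = 14400;  (δR_2)² = 19600;  (δR_3)² = 7.84
δR = √(34000) = 184 Ω
R = 2900 Ω, so δR/R = 184/2900 = 0.0636.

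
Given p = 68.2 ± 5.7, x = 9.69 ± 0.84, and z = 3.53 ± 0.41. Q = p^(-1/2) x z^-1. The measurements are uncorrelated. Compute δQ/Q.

0.151

For a monomial Q ∝ p^(-1/2), x, z^-1, fractional errors add in quadrature:
  (−½·δp/p)² = (-0.5×0.0836)² = 0.00175;  (1·δx/x)² = (1×0.0867)² = 0.00751;  (-1·δz/z)² = (-1×0.116)² = 0.0135
δQ/Q = √(0.0228) = 0.151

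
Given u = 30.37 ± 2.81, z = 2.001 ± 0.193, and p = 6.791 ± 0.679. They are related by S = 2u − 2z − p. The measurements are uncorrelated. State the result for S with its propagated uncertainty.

S is a linear combination, so absolute uncertainties add in quadrature:
  (2·δu)² = 31.6;  (2·δz)² = 0.149;  (δp)² = 0.461
δS = √(32.2) = 5.67
S = 49.95.

49.95 ± 5.67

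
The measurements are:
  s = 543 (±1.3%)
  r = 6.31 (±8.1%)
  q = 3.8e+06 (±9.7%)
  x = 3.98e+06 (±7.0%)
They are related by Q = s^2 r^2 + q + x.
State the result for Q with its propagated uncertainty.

Let p = s^2·r^2 = 1.17e+07. δp/p = √((2·δs/s)² + (2·δr/r)²) = √(0.000676 + 0.0262) = 0.164, so δp = 1.93e+06.
Q = p + q + x: δQ = √(δp² + δq² + δx²) = √(3.71e+12 + 1.36e+11 + 7.76e+10) = 1.98e+06
Q = 1.95e+07.

(1.95 ± 0.198) × 10^7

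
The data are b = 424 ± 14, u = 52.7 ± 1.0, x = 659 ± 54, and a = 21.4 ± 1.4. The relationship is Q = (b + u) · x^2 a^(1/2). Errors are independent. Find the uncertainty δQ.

Let w = b + u = 477. δw = √(δb² + δu²) = √(196 + 1.00) = 14.0, so δw/w = 0.0294.
Q is then a monomial in w, x, a:
δQ/Q = √((δw/w)² + (2·δx/x)² + (½·δa/a)²) = √(0.000867 + 0.0269 + 0.00107) = 0.170
Q = 9.58e+08, so δQ = 0.170 × 9.58e+08 = 1.63e+08.

1.63e+08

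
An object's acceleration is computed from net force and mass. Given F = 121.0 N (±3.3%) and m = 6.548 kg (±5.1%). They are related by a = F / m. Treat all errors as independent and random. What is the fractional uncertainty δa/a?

0.0607

Since a is a product/quotient, work with relative uncertainties:
  (1·δF/F)² = (1×0.0330)² = 0.00109;  (-1·δm/m)² = (-1×0.0510)² = 0.00260
δa/a = √(0.00369) = 0.0607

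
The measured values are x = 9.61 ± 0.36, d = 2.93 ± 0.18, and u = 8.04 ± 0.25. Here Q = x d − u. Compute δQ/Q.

0.101

Let p = x·d = 28.2. δp/p = √((1·δx/x)² + (1·δd/d)²) = √(0.00140 + 0.00377) = 0.0720, so δp = 2.03.
Q = p − u: δQ = √(δp² + δu²) = √(4.10 + 0.0625) = 2.04
Q = 20.1, so δQ/Q = 2.04/20.1 = 0.101.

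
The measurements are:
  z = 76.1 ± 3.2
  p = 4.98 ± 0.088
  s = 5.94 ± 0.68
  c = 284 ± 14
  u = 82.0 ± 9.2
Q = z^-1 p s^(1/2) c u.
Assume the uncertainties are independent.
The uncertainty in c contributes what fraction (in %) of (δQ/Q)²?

11.9%

(δQ/Q)² = (-1·δz/z)² + (1·δp/p)² + (½·δs/s)² + (1·δc/c)² + (1·δu/u)²
  z term: (-1×0.0420)² = 0.00177
  p term: (1×0.0177)² = 0.000312
  s term: (0.5×0.114)² = 0.00328
  c term: (1×0.0493)² = 0.00243
  u term: (1×0.112)² = 0.0126
Total = 0.0204. Share from c = 0.00243/0.0204 = 0.119.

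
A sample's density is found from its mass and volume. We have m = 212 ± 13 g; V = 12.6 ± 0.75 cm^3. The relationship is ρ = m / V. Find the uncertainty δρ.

ρ is a product of powers, so relative uncertainties combine in quadrature:
  (1·δm/m)² = (1×0.0613)² = 0.00376;  (-1·δV/V)² = (-1×0.0595)² = 0.00354
δρ/ρ = √(0.00730) = 0.0855
ρ = 16.8 g/cm^3, so δρ = 0.0855 × 16.8 = 1.44 g/cm^3.

1.44 g/cm^3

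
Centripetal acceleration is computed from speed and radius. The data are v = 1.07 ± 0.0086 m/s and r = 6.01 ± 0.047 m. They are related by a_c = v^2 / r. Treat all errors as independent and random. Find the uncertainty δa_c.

0.00341 m/s^2

Relative error in a monomial: (δa_c/a_c)² = Σ (nᵢ · δxᵢ/xᵢ)².
  (2·δv/v)² = (2×0.00804)² = 0.000258;  (-1·δr/r)² = (-1×0.00782)² = 6.12e-05
δa_c/a_c = √(0.000320) = 0.0179
a_c = 0.190 m/s^2, so δa_c = 0.0179 × 0.190 = 0.00341 m/s^2.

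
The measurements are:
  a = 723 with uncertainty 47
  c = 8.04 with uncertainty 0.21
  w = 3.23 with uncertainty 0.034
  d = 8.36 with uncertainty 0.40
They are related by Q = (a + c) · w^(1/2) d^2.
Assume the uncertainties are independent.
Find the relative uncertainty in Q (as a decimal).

0.115

Let u = a + c = 731. δu = √(δa² + δc²) = √(2210 + 0.0441) = 47.0, so δu/u = 0.0643.
Q is then a monomial in u, w, d:
δQ/Q = √((δu/u)² + (½·δw/w)² + (2·δd/d)²) = √(0.00413 + 2.77e-05 + 0.00916) = 0.115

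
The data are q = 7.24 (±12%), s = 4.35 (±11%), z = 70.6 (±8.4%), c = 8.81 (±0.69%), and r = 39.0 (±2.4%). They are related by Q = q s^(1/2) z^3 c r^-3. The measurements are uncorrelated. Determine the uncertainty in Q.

232

Since Q is a product/quotient, work with relative uncertainties:
  (1·δq/q)² = (1×0.120)² = 0.0144;  (½·δs/s)² = (0.5×0.110)² = 0.00302;  (3·δz/z)² = (3×0.0840)² = 0.0635;  (1·δc/c)² = (1×0.00690)² = 4.76e-05;  (-3·δr/r)² = (-3×0.0240)² = 0.00518
δQ/Q = √(0.0862) = 0.294
Q = 789, so δQ = 0.294 × 789 = 232.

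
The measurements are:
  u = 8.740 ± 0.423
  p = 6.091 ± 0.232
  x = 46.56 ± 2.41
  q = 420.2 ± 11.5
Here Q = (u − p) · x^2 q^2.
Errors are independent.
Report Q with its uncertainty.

Let w = u − p = 2.649. δw = √(δu² + δp²) = √(0.179 + 0.0538) = 0.482, so δw/w = 0.182.
Q is then a monomial in w, x, q:
δQ/Q = √((δw/w)² + (2·δx/x)² + (2·δq/q)²) = √(0.0332 + 0.0107 + 0.00300) = 0.217
Q = 1.014e+09, so δQ = 0.217 × 1.014e+09 = 2.2e+08.

(1.014 ± 0.220) × 10^9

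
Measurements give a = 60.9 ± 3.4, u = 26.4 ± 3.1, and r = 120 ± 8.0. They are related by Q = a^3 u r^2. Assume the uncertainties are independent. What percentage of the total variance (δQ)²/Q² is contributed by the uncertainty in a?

47.1%

(δQ/Q)² = (3·δa/a)² + (1·δu/u)² + (2·δr/r)²
  a term: (3×0.0558)² = 0.0281
  u term: (1×0.117)² = 0.0138
  r term: (2×0.0667)² = 0.0178
Total = 0.0596. Share from a = 0.0281/0.0596 = 0.471.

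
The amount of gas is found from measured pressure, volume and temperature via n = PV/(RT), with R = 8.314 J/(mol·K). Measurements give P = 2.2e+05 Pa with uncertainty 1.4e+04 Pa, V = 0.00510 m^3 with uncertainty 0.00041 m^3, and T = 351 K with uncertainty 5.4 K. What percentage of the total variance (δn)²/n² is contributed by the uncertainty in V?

(δn/n)² = (1·δP/P)² + (1·δV/V)² + (-1·δT/T)²
  P term: (1×0.0636)² = 0.00405
  V term: (1×0.0804)² = 0.00646
  T term: (-1×0.0154)² = 0.000237
Total = 0.0107. Share from V = 0.00646/0.0107 = 0.601.

60.1%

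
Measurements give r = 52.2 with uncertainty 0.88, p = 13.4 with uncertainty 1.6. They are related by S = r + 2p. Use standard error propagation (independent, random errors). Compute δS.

3.32

Sums and differences: (δS)² = Σ (cᵢ δxᵢ)².
  (δr)² = 0.774;  (2·δp)² = 10.2
δS = √(11.0) = 3.32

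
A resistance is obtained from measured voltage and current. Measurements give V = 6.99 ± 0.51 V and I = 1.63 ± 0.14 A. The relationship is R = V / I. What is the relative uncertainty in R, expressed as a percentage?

Since R is a product/quotient, work with relative uncertainties:
  (1·δV/V)² = (1×0.0730)² = 0.00532;  (-1·δI/I)² = (-1×0.0859)² = 0.00738
δR/R = √(0.0127) = 0.113

11.3%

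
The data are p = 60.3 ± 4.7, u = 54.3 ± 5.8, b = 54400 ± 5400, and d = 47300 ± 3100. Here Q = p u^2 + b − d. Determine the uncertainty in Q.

Let w = p·u^2 = 1.78e+05. δw/w = √((1·δp/p)² + (2·δu/u)²) = √(0.00608 + 0.0456) = 0.227, so δw = 40400.
Q = w + b − d: δQ = √(δw² + δb² + δd²) = √(1.63e+09 + 2.92e+07 + 9.61e+06) = 40900

40900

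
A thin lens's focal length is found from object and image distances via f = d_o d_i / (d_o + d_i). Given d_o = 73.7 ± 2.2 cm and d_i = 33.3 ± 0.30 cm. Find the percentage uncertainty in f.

∂f/∂d_o = (d_i/(d_o+d_i))² = 0.0969;  ∂f/∂d_i = (d_o/(d_o+d_i))² = 0.474
δf = √((∂f/∂d_o · δd_o)² + (∂f/∂d_i · δd_i)²) = √(0.0454 + 0.0203) = 0.256 cm
f = 22.9 cm, so δf/f = 0.256/22.9 = 0.0112.

1.12%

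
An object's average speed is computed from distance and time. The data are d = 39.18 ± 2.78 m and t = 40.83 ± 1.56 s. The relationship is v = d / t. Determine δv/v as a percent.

For a monomial v ∝ d, t^-1, fractional errors add in quadrature:
  (1·δd/d)² = (1×0.0710)² = 0.00503;  (-1·δt/t)² = (-1×0.0382)² = 0.00146
δv/v = √(0.00649) = 0.0806

8.06%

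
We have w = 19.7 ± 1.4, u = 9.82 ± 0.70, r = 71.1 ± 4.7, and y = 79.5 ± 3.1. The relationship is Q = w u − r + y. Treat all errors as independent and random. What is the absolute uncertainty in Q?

20.3

Let p = w·u = 193. δp/p = √((1·δw/w)² + (1·δu/u)²) = √(0.00505 + 0.00508) = 0.101, so δp = 19.5.
Q = p − r + y: δQ = √(δp² + δr² + δy²) = √(379 + 22.1 + 9.61) = 20.3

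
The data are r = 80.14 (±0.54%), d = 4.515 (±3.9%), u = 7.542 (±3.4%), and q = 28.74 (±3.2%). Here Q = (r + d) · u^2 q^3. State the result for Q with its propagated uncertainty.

(1.143 ± 0.135) × 10^8

Let w = r + d = 84.66. δw = √(δr² + δd²) = √(0.187 + 0.0310) = 0.467, so δw/w = 0.00552.
Q is then a monomial in w, u, q:
δQ/Q = √((δw/w)² + (2·δu/u)² + (3·δq/q)²) = √(3.05e-05 + 0.00462 + 0.00922) = 0.118
Q = 1.143e+08, so δQ = 0.118 × 1.143e+08 = 1.35e+07.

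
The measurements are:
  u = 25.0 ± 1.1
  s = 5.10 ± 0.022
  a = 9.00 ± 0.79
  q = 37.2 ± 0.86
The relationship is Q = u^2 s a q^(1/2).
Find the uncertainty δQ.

Relative error in a monomial: (δQ/Q)² = Σ (nᵢ · δxᵢ/xᵢ)².
  (2·δu/u)² = (2×0.0440)² = 0.00774;  (1·δs/s)² = (1×0.00431)² = 1.86e-05;  (1·δa/a)² = (1×0.0878)² = 0.00770;  (½·δq/q)² = (0.5×0.0231)² = 0.000134
δQ/Q = √(0.0156) = 0.125
Q = 1.75e+05, so δQ = 0.125 × 1.75e+05 = 21900.

21900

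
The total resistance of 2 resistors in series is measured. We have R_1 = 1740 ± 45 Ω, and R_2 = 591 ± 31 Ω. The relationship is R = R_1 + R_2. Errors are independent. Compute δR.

54.6 Ω

For a sum/difference, combine absolute errors in quadrature:
  (δR_1)² = 2020;  (δR_2)² = 961
δR = √(2990) = 54.6 Ω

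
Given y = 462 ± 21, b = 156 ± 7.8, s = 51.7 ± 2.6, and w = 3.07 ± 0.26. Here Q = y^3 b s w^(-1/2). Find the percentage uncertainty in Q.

Q is a product of powers, so relative uncertainties combine in quadrature:
  (3·δy/y)² = (3×0.0455)² = 0.0186;  (1·δb/b)² = (1×0.0500)² = 0.00250;  (1·δs/s)² = (1×0.0503)² = 0.00253;  (−½·δw/w)² = (-0.5×0.0847)² = 0.00179
δQ/Q = √(0.0254) = 0.159

15.9%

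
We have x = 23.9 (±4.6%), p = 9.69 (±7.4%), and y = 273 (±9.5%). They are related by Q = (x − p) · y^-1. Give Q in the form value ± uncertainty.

0.0521 ± 0.00690

Let u = x − p = 14.2. δu = √(δx² + δp²) = √(1.21 + 0.514) = 1.31, so δu/u = 0.0924.
Q is then a monomial in u, y:
δQ/Q = √((δu/u)² + (-1·δy/y)²) = √(0.00853 + 0.00903) = 0.133
Q = 0.0521, so δQ = 0.133 × 0.0521 = 0.00690.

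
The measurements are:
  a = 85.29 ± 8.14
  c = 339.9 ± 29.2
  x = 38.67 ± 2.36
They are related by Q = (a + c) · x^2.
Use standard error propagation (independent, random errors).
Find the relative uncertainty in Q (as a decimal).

Let u = a + c = 425.2. δu = √(δa² + δc²) = √(66.3 + 853) = 30.3, so δu/u = 0.0713.
Q is then a monomial in u, x:
δQ/Q = √((δu/u)² + (2·δx/x)²) = √(0.00508 + 0.0149) = 0.141

0.141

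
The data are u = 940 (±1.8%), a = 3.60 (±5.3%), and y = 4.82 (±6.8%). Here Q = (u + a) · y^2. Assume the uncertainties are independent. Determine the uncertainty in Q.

3010

Let w = u + a = 944. δw = √(δu² + δa²) = √(286 + 0.0364) = 16.9, so δw/w = 0.0179.
Q is then a monomial in w, y:
δQ/Q = √((δw/w)² + (2·δy/y)²) = √(0.000322 + 0.0185) = 0.137
Q = 21900, so δQ = 0.137 × 21900 = 3010.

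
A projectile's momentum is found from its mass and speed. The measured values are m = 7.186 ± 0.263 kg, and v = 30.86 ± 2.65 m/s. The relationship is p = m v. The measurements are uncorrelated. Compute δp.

20.7 kg·m/s

For a monomial p ∝ m, v, fractional errors add in quadrature:
  (1·δm/m)² = (1×0.0366)² = 0.00134;  (1·δv/v)² = (1×0.0859)² = 0.00737
δp/p = √(0.00871) = 0.0933
p = 221.8 kg·m/s, so δp = 0.0933 × 221.8 = 20.7 kg·m/s.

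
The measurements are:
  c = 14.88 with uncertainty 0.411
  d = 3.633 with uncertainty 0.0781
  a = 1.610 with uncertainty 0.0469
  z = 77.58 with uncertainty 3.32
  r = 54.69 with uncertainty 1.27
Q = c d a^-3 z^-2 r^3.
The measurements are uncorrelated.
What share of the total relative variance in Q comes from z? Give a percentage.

(δQ/Q)² = (1·δc/c)² + (1·δd/d)² + (-3·δa/a)² + (-2·δz/z)² + (3·δr/r)²
  c term: (1×0.0276)² = 0.000763
  d term: (1×0.0215)² = 0.000462
  a term: (-3×0.0291)² = 0.00764
  z term: (-2×0.0428)² = 0.00733
  r term: (3×0.0232)² = 0.00485
Total = 0.0210. Share from z = 0.00733/0.0210 = 0.348.

34.8%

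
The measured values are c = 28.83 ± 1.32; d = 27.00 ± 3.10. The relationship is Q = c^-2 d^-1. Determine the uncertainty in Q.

6.54e-06

Since Q is a product/quotient, work with relative uncertainties:
  (-2·δc/c)² = (-2×0.0458)² = 0.00839;  (-1·δd/d)² = (-1×0.115)² = 0.0132
δQ/Q = √(0.0216) = 0.147
Q = 4.456e-05, so δQ = 0.147 × 4.456e-05 = 6.54e-06.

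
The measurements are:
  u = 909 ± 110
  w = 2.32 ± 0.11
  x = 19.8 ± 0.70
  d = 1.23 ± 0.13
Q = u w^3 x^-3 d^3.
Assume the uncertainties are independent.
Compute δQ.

1.04

Since Q is a product/quotient, work with relative uncertainties:
  (1·δu/u)² = (1×0.121)² = 0.0146;  (3·δw/w)² = (3×0.0474)² = 0.0202;  (-3·δx/x)² = (-3×0.0354)² = 0.0112;  (3·δd/d)² = (3×0.106)² = 0.101
δQ/Q = √(0.147) = 0.383
Q = 2.72, so δQ = 0.383 × 2.72 = 1.04.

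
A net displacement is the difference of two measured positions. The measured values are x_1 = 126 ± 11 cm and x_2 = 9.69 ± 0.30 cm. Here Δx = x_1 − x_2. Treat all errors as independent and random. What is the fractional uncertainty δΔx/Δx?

Δx is a linear combination, so absolute uncertainties add in quadrature:
  (δx_1)² = 121;  (δx_2)² = 0.0900
δΔx = √(121) = 11.0 cm
Δx = 116 cm, so δΔx/Δx = 11.0/116 = 0.0946.

0.0946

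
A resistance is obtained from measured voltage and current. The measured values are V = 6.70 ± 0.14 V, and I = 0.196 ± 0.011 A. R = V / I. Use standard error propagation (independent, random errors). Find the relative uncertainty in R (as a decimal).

Each factor contributes (exponent × relative error)² to (δR/R)²:
  (1·δV/V)² = (1×0.0209)² = 0.000437;  (-1·δI/I)² = (-1×0.0561)² = 0.00315
δR/R = √(0.00359) = 0.0599

0.0599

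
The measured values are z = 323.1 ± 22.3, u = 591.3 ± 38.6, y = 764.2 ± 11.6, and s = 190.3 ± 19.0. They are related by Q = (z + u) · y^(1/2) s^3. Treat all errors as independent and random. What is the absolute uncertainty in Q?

Let w = z + u = 914.4. δw = √(δz² + δu²) = √(497 + 1490) = 44.6, so δw/w = 0.0488.
Q is then a monomial in w, y, s:
δQ/Q = √((δw/w)² + (½·δy/y)² + (3·δs/s)²) = √(0.00238 + 5.76e-05 + 0.0897) = 0.304
Q = 1.742e+11, so δQ = 0.304 × 1.742e+11 = 5.29e+10.

5.29e+10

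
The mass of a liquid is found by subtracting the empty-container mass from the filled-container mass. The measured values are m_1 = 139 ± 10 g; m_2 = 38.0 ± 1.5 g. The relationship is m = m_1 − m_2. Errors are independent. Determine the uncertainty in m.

Absolute uncertainties add in quadrature for a linear combination:
  (δm_1)² = 100;  (δm_2)² = 2.25
δm = √(102) = 10.1 g

10.1 g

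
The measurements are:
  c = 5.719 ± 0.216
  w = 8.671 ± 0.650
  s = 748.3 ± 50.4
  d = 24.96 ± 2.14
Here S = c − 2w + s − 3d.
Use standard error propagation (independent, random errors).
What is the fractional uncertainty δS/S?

0.0768

For a sum/difference, combine absolute errors in quadrature:
  (δc)² = 0.0467;  (2·δw)² = 1.69;  (δs)² = 2540;  (3·δd)² = 41.2
δS = √(2580) = 50.8
S = 661.8, so δS/S = 50.8/661.8 = 0.0768.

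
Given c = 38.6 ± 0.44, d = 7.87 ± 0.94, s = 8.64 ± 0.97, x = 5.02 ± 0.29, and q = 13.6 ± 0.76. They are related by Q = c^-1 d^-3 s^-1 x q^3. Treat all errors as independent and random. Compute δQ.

0.0323

Q is a product of powers, so relative uncertainties combine in quadrature:
  (-1·δc/c)² = (-1×0.0114)² = 0.000130;  (-3·δd/d)² = (-3×0.119)² = 0.128;  (-1·δs/s)² = (-1×0.112)² = 0.0126;  (1·δx/x)² = (1×0.0578)² = 0.00334;  (3·δq/q)² = (3×0.0559)² = 0.0281
δQ/Q = √(0.173) = 0.415
Q = 0.0777, so δQ = 0.415 × 0.0777 = 0.0323.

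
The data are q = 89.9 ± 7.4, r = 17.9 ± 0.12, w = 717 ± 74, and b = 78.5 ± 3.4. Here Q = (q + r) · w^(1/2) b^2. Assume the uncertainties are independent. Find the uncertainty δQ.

2.17e+06

Let u = q + r = 108. δu = √(δq² + δr²) = √(54.8 + 0.0144) = 7.40, so δu/u = 0.0687.
Q is then a monomial in u, w, b:
δQ/Q = √((δu/u)² + (½·δw/w)² + (2·δb/b)²) = √(0.00471 + 0.00266 + 0.00750) = 0.122
Q = 1.78e+07, so δQ = 0.122 × 1.78e+07 = 2.17e+06.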